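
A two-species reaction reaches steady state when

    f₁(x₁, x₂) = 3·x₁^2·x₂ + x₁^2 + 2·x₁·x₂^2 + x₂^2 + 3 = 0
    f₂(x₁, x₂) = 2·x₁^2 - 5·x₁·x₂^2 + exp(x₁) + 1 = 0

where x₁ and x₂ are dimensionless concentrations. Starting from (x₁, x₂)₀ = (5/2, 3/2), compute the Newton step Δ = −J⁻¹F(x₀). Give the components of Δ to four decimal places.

At (5/2, 3/2): F = (50.8750, -2.442506).
Jacobian J = [[6·x₁·x₂ + 2·x₁ + 2·x₂^2, 3·x₁^2 + 4·x₁·x₂ + 2·x₂], [4·x₁ - 5·x₂^2 + exp(x₁), -10·x₁·x₂]].
At the point, J = [[32.0000, 36.7500], [10.932494, -37.5000]] (det J = -1601.769153).
Solving J·Δ = −F gives Δ = (-1.1350, -0.3960).

(-1.1350, -0.3960)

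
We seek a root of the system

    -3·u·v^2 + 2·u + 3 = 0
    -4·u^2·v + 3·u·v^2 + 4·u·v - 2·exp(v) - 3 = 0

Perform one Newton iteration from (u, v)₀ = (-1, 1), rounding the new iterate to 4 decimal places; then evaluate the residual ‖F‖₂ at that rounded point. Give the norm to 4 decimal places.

At (-1, 1): F = (4.0000, -19.436564).
Jacobian J = [[-3·v^2 + 2, -6·u·v], [-8·u·v + 3·v^2 + 4·v, -4·u^2 + 6·u·v + 4·u - 2·exp(v)]].
At the point, J = [[-1.0000, 6.0000], [15.0000, -19.436564]] (det J = -70.563436).
Solving J·Δ = −F gives Δ = (0.5509, -0.5749).
Then the next iterate is (u, v)₁ = (-0.4491, 0.4251).
Re-evaluating at (-0.4491, 0.4251): F = (2.345271, -7.409562), so ‖F‖₂ = 7.7719.

7.7719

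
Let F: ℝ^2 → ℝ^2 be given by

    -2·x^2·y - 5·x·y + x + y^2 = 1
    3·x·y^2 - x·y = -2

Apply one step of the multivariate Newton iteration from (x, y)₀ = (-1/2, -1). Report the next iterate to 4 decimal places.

At (-1/2, -1): F = (-2.5000, 0.0000).
Jacobian J = [[-4·x·y - 5·y + 1, -2·x^2 - 5·x + 2·y], [3·y^2 - y, 6·x·y - x]].
At the point, J = [[4.0000, 0.0000], [4.0000, 3.5000]] (det J = 14.0000).
Solving J·Δ = −F gives Δ = (0.6250, -0.7143).
Then the next iterate is (x, y)₁ = (0.1250, -1.7143).

(0.1250, -1.7143)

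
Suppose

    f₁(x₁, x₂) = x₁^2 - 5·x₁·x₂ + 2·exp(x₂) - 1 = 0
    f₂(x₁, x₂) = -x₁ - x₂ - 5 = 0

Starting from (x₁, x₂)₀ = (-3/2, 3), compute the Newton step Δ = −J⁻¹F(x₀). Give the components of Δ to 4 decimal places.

At (-3/2, 3): F = (63.921074, -6.5000).
Jacobian J = [[2·x₁ - 5·x₂, -5·x₁ + 2·exp(x₂)], [-1, -1]].
At the point, J = [[-18.0000, 47.671074], [-1.0000, -1.0000]] (det J = 65.671074).
Solving J·Δ = −F gives Δ = (-3.7450, -2.7550).

(-3.7450, -2.7550)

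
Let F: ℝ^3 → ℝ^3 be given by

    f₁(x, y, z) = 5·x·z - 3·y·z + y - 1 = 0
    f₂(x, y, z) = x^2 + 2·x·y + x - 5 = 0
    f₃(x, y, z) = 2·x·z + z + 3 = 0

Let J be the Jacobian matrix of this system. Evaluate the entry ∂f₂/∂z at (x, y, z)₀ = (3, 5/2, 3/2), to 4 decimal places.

∂f₂/∂z = 0.
At (3, 5/2, 3/2) this is 0.0000.

0.0000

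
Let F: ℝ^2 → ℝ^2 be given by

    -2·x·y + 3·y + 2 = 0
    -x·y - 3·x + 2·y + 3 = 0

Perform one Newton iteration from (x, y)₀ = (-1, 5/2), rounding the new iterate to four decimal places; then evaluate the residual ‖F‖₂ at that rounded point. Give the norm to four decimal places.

4.2074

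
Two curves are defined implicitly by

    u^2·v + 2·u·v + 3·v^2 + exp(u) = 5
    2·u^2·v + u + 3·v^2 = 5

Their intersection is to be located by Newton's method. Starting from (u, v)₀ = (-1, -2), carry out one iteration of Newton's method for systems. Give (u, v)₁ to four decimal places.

(-0.4028, -1.2625)

At (-1, -2): F = (9.367879, 2.0000).
Jacobian J = [[2·u·v + 2·v + exp(u), u^2 + 2·u + 6·v], [4·u·v + 1, 2·u^2 + 6·v]].
At the point, J = [[0.367879, -13.0000], [9.0000, -10.0000]] (det J = 113.321206).
Solving J·Δ = −F gives Δ = (0.5972, 0.7375).
Then the next iterate is (u, v)₁ = (-0.4028, -1.2625).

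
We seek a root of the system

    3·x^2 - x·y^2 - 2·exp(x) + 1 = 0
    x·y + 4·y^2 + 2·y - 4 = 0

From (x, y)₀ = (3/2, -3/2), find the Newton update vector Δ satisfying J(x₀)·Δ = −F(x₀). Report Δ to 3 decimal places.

At (3/2, -3/2): F = (-4.58838, -0.250).
Jacobian J = [[6·x - y^2 - 2·exp(x), -2·x·y], [y, x + 8·y + 2]].
At the point, J = [[-2.21338, 4.500], [-1.500, -8.500]] (det J = 25.56371).
Solving J·Δ = −F gives Δ = (-1.570, 0.248).

(-1.570, 0.248)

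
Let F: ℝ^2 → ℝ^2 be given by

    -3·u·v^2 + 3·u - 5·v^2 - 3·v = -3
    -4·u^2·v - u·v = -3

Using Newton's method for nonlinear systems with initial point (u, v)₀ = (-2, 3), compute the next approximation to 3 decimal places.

At (-2, 3): F = (-3.000, -39.000).
Jacobian J = [[-3·v^2 + 3, -6·u·v - 10·v - 3], [-8·u·v - v, -4·u^2 - u]].
At the point, J = [[-24.000, 3.000], [45.000, -14.000]] (det J = 201.000).
Solving J·Δ = −F gives Δ = (-0.791, -5.328).
Then the next iterate is (u, v)₁ = (-2.791, -2.328).

(-2.791, -2.328)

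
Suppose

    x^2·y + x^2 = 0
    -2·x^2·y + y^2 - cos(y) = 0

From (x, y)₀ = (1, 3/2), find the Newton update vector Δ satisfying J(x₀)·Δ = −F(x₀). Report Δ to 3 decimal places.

(-0.364, -0.682)

At (1, 3/2): F = (2.500, -0.82074).
Jacobian J = [[2·x·y + 2·x, x^2], [-4·x·y, -2·x^2 + 2·y + sin(y)]].
At the point, J = [[5.000, 1.000], [-6.000, 1.99749]] (det J = 15.98747).
Solving J·Δ = −F gives Δ = (-0.364, -0.682).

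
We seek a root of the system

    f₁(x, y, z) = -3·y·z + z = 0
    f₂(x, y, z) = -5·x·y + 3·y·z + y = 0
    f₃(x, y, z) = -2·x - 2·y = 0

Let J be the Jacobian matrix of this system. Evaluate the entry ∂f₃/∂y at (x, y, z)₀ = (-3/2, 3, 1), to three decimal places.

∂f₃/∂y = -2.
At (-3/2, 3, 1) this is -2.000.

-2.000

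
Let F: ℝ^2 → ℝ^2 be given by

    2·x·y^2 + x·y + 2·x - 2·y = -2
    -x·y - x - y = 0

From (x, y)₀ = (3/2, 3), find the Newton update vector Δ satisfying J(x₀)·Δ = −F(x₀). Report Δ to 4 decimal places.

(-6.5000, 6.8000)

At (3/2, 3): F = (30.5000, -9.0000).
Jacobian J = [[2·y^2 + y + 2, 4·x·y + x - 2], [-y - 1, -x - 1]].
At the point, J = [[23.0000, 17.5000], [-4.0000, -2.5000]] (det J = 12.5000).
Solving J·Δ = −F gives Δ = (-6.5000, 6.8000).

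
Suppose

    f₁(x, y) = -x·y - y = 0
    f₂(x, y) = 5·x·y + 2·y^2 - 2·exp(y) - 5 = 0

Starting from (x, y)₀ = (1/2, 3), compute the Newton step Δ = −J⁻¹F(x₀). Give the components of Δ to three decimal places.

At (1/2, 3): F = (-4.500, -19.67107).
Jacobian J = [[-y, -x - 1], [5·y, 5·x + 4·y - 2·exp(y)]].
At the point, J = [[-3.000, -1.500], [15.000, -25.67107]] (det J = 99.51322).
Solving J·Δ = −F gives Δ = (-0.864, -1.271).

(-0.864, -1.271)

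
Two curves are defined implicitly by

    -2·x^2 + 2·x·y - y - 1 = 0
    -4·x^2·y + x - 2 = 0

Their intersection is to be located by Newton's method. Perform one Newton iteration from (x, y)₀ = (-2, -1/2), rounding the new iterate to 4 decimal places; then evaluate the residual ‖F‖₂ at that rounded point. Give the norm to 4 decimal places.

1.6316

At (-2, -1/2): F = (-6.5000, 4.0000).
Jacobian J = [[-4·x + 2·y, 2·x - 1], [-8·x·y + 1, -4·x^2]].
At the point, J = [[7.0000, -5.0000], [-7.0000, -16.0000]] (det J = -147.0000).
Solving J·Δ = −F gives Δ = (0.8435, -0.1190).
Then the next iterate is (x, y)₁ = (-1.1565, -0.6190).
Re-evaluating at (-1.1565, -0.6190): F = (-1.624238, 0.155131), so ‖F‖₂ = 1.6316.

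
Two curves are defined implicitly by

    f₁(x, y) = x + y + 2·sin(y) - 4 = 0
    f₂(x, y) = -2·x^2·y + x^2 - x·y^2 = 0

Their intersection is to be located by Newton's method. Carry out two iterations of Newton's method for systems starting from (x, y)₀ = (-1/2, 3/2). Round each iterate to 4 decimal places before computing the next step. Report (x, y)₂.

At (-1/2, 3/2): F = (-1.005010, 0.6250).
Jacobian J = [[1, 2·cos(y) + 1], [-4·x·y + 2·x - y^2, -2·x^2 - 2·x·y]].
At the point, J = [[1.0000, 1.141474], [-0.2500, 1.0000]] (det J = 1.285369).
Solving J·Δ = −F gives Δ = (1.3369, -0.2908).
Then the next iterate is (x, y)₁ = (0.8369, 1.2092).
Round to (0.8369, 1.2092) and repeat: F = (-0.083233, -2.217135), J = [[1.0000, 1.707536], [-3.836283, -3.424762]].
Δ = (-1.3023, 0.8114), so (x, y)₂ = (-0.4654, 2.0206).

(-0.4654, 2.0206)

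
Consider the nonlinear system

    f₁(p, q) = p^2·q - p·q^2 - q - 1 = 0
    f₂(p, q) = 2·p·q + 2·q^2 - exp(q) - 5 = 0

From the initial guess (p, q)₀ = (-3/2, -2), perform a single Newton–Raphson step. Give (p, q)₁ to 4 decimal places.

At (-3/2, -2): F = (2.5000, 8.864665).
Jacobian J = [[2·p·q - q^2, p^2 - 2·p·q - 1], [2·q, 2·p + 4·q - exp(q)]].
At the point, J = [[2.0000, -4.7500], [-4.0000, -11.135335]] (det J = -41.270671).
Solving J·Δ = −F gives Δ = (0.3457, 0.6719).
Then the next iterate is (p, q)₁ = (-1.1543, -1.3281).

(-1.1543, -1.3281)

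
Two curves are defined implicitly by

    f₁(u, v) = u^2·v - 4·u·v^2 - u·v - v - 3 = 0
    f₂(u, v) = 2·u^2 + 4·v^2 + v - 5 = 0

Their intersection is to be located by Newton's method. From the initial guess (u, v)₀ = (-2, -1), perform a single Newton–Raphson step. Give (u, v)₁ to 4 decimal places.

At (-2, -1): F = (0.0000, 6.0000).
Jacobian J = [[2·u·v - 4·v^2 - v, u^2 - 8·u·v - u - 1], [4·u, 8·v + 1]].
At the point, J = [[1.0000, -11.0000], [-8.0000, -7.0000]] (det J = -95.0000).
Solving J·Δ = −F gives Δ = (0.6947, 0.0632).
Then the next iterate is (u, v)₁ = (-1.3053, -0.9368).

(-1.3053, -0.9368)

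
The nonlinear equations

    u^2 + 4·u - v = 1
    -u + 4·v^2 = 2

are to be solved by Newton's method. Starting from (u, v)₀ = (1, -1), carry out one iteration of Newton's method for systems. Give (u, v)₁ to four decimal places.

(0.2041, -0.7755)

At (1, -1): F = (5.0000, 1.0000).
Jacobian J = [[2·u + 4, -1], [-1, 8·v]].
At the point, J = [[6.0000, -1.0000], [-1.0000, -8.0000]] (det J = -49.0000).
Solving J·Δ = −F gives Δ = (-0.7959, 0.2245).
Then the next iterate is (u, v)₁ = (0.2041, -0.7755).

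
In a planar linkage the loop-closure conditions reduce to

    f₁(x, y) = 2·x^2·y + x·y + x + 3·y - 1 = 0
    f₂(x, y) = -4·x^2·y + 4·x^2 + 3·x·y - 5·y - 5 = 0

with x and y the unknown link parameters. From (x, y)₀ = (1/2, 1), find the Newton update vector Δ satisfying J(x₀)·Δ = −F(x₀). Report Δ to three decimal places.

(0.608, -1.483)

At (1/2, 1): F = (3.500, -8.500).
Jacobian J = [[4·x·y + y + 1, 2·x^2 + x + 3], [-8·x·y + 8·x + 3·y, -4·x^2 + 3·x - 5]].
At the point, J = [[4.000, 4.000], [3.000, -4.500]] (det J = -30.000).
Solving J·Δ = −F gives Δ = (0.608, -1.483).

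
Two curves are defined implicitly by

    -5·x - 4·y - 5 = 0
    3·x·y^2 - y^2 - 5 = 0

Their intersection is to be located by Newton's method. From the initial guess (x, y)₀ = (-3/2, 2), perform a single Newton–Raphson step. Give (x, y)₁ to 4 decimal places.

(-1.5823, 0.7278)

At (-3/2, 2): F = (-5.5000, -27.0000).
Jacobian J = [[-5, -4], [3·y^2, 6·x·y - 2·y]].
At the point, J = [[-5.0000, -4.0000], [12.0000, -22.0000]] (det J = 158.0000).
Solving J·Δ = −F gives Δ = (-0.0823, -1.2722).
Then the next iterate is (x, y)₁ = (-1.5823, 0.7278).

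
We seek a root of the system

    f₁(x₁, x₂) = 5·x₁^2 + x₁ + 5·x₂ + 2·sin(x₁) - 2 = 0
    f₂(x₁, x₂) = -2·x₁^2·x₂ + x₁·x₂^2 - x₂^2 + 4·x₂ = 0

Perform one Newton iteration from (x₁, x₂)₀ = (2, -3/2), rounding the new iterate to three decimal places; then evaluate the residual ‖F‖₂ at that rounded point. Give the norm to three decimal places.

1.802

At (2, -3/2): F = (14.31859, 8.250).
Jacobian J = [[10·x₁ + 2·cos(x₁) + 1, 5], [-4·x₁·x₂ + x₂^2, -2·x₁^2 + 2·x₁·x₂ - 2·x₂ + 4]].
At the point, J = [[20.16771, 5.000], [14.250, -7.000]] (det J = -212.42394).
Solving J·Δ = −F gives Δ = (-0.666, -0.177).
Then the next iterate is (x₁, x₂)₁ = (1.334, -1.677).
Re-evaluating at (1.334, -1.677): F = (1.79097, 0.19995), so ‖F‖₂ = 1.802.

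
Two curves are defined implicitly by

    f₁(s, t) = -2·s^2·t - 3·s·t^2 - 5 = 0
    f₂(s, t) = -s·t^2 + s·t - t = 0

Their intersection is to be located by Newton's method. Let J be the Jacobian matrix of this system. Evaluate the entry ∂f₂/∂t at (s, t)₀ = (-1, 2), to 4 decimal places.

∂f₂/∂t = -2·s·t + s - 1.
At (-1, 2) this is 2.0000.

2.0000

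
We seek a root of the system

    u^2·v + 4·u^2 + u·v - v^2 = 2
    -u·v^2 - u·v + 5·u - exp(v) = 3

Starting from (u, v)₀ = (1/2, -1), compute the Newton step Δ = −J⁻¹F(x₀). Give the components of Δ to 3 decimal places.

(0.150, 0.891)

At (1/2, -1): F = (-2.750, -0.86788).
Jacobian J = [[2·u·v + 8·u + v, u^2 + u - 2·v], [-v^2 - v + 5, -2·u·v - u - exp(v)]].
At the point, J = [[2.000, 2.750], [5.000, 0.13212]] (det J = -13.48576).
Solving J·Δ = −F gives Δ = (0.150, 0.891).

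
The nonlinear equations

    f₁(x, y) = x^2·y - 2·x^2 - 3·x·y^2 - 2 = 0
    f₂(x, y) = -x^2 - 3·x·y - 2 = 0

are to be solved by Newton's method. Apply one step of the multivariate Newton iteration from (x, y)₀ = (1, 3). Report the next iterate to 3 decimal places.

(-0.071, 2.929)

At (1, 3): F = (-28.000, -12.000).
Jacobian J = [[2·x·y - 4·x - 3·y^2, x^2 - 6·x·y], [-2·x - 3·y, -3·x]].
At the point, J = [[-25.000, -17.000], [-11.000, -3.000]] (det J = -112.000).
Solving J·Δ = −F gives Δ = (-1.071, -0.071).
Then the next iterate is (x, y)₁ = (-0.071, 2.929).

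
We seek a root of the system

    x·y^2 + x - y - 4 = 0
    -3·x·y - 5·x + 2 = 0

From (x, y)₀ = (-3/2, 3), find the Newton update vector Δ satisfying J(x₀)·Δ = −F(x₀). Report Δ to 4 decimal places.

(1.3789, -0.8211)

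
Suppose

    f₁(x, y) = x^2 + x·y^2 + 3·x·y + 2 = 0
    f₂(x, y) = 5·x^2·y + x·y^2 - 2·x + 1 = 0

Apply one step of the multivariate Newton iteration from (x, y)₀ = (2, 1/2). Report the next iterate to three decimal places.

(-0.463, 1.083)

At (2, 1/2): F = (9.500, 7.500).
Jacobian J = [[2·x + y^2 + 3·y, 2·x·y + 3·x], [10·x·y + y^2 - 2, 5·x^2 + 2·x·y]].
At the point, J = [[5.750, 8.000], [8.250, 22.000]] (det J = 60.500).
Solving J·Δ = −F gives Δ = (-2.463, 0.583).
Then the next iterate is (x, y)₁ = (-0.463, 1.083).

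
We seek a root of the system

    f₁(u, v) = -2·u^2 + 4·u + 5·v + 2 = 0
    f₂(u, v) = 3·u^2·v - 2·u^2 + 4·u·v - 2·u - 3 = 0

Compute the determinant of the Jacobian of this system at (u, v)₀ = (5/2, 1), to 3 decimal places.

J = [[-4·u + 4, 5], [6·u·v - 4·u + 4·v - 2, 3·u^2 + 4·u]].
At the point, J = [[-6.000, 5.000], [7.000, 28.750]].
det J = -207.500.

-207.500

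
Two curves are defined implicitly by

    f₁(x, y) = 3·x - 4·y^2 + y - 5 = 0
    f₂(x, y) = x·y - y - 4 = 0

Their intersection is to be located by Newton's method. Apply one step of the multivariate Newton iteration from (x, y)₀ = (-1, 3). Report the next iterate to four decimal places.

(1.3492, 1.5238)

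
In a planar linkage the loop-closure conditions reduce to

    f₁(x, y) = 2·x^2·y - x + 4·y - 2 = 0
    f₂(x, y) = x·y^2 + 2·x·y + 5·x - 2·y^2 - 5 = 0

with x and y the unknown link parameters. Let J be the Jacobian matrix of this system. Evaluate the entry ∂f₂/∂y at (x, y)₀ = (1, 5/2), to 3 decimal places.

-3.000

∂f₂/∂y = 2·x·y + 2·x - 4·y.
At (1, 5/2) this is -3.000.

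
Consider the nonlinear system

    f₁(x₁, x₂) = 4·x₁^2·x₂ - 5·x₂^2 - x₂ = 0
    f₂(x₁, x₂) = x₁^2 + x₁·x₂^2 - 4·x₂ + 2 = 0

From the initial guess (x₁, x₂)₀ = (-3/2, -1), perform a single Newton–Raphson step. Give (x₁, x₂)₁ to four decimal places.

(3.0208, -3.2917)

At (-3/2, -1): F = (-13.0000, 6.7500).
Jacobian J = [[8·x₁·x₂, 4·x₁^2 - 10·x₂ - 1], [2·x₁ + x₂^2, 2·x₁·x₂ - 4]].
At the point, J = [[12.0000, 18.0000], [-2.0000, -1.0000]] (det J = 24.0000).
Solving J·Δ = −F gives Δ = (4.5208, -2.2917).
Then the next iterate is (x₁, x₂)₁ = (3.0208, -3.2917).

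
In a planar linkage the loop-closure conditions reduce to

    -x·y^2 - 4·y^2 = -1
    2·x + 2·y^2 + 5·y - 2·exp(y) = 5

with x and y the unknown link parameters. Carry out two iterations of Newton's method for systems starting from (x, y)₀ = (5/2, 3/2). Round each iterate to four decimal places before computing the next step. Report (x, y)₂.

(2.7058, 0.4612)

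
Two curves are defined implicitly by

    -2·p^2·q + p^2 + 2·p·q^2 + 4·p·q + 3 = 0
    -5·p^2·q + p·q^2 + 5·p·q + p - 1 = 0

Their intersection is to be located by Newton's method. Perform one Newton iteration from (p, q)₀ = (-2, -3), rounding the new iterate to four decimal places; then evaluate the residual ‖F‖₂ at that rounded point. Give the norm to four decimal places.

At (-2, -3): F = (19.0000, 69.0000).
Jacobian J = [[-4·p·q + 2·p + 2·q^2 + 4·q, -2·p^2 + 4·p·q + 4·p], [-10·p·q + q^2 + 5·q + 1, -5·p^2 + 2·p·q + 5·p]].
At the point, J = [[-22.0000, 8.0000], [-65.0000, -18.0000]] (det J = 916.0000).
Solving J·Δ = −F gives Δ = (0.9760, 0.3090).
Then the next iterate is (p, q)₁ = (-1.0240, -2.6910).
Re-evaluating at (-1.0240, -2.6910): F = (5.883795, 18.447234), so ‖F‖₂ = 19.3628.

19.3628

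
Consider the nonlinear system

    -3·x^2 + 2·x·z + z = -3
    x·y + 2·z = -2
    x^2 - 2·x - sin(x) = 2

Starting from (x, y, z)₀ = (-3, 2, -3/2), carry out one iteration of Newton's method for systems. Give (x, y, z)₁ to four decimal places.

At (-3, 2, -3/2): F = (-16.5000, -7.0000, 13.141120).
Jacobian J = [[-6·x + 2·z, 0, 2·x + 1], [y, x, 2], [2·x - cos(x) - 2, 0, 0]].
At the point, J = [[15.0000, 0.0000, -5.0000], [2.0000, -3.0000, 2.0000], [-7.010008, 0.0000, 0.0000]] (det J = 105.150113).
Solving J·Δ = −F gives Δ = (1.8746, 0.4657, 2.3239).
Then the next iterate is (x, y, z)₁ = (-1.1254, 2.4657, 0.8239).

(-1.1254, 2.4657, 0.8239)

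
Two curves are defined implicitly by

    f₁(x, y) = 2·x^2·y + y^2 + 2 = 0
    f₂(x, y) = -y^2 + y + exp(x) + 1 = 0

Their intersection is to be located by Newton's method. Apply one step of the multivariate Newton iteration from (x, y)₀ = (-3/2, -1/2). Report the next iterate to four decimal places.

(-1.1827, -0.7720)

At (-3/2, -1/2): F = (0.0000, 0.473130).
Jacobian J = [[4·x·y, 2·x^2 + 2·y], [exp(x), -2·y + 1]].
At the point, J = [[3.0000, 3.5000], [0.223130, 2.0000]] (det J = 5.219044).
Solving J·Δ = −F gives Δ = (0.3173, -0.2720).
Then the next iterate is (x, y)₁ = (-1.1827, -0.7720).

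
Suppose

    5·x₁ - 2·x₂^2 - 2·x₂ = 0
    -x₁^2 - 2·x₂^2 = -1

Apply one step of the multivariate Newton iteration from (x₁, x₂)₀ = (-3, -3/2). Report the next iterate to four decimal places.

(5.1667, -7.5833)

At (-3, -3/2): F = (-16.5000, -12.5000).
Jacobian J = [[5, -4·x₂ - 2], [-2·x₁, -4·x₂]].
At the point, J = [[5.0000, 4.0000], [6.0000, 6.0000]] (det J = 6.0000).
Solving J·Δ = −F gives Δ = (8.1667, -6.0833).
Then the next iterate is (x₁, x₂)₁ = (5.1667, -7.5833).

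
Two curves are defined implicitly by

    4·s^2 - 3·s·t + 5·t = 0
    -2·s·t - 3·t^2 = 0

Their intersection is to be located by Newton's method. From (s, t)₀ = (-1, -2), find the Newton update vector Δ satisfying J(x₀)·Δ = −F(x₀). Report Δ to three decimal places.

(-0.667, 1.333)

At (-1, -2): F = (-12.000, -16.000).
Jacobian J = [[8·s - 3·t, -3·s + 5], [-2·t, -2·s - 6·t]].
At the point, J = [[-2.000, 8.000], [4.000, 14.000]] (det J = -60.000).
Solving J·Δ = −F gives Δ = (-0.667, 1.333).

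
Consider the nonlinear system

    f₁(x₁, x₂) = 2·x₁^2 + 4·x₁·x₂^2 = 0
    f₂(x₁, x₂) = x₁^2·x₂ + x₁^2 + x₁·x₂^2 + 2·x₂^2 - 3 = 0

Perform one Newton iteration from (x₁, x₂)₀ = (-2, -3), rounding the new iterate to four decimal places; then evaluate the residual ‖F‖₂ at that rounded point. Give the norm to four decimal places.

18.3256

At (-2, -3): F = (-64.0000, -11.0000).
Jacobian J = [[4·x₁ + 4·x₂^2, 8·x₁·x₂], [2·x₁·x₂ + 2·x₁ + x₂^2, x₁^2 + 2·x₁·x₂ + 4·x₂]].
At the point, J = [[28.0000, 48.0000], [17.0000, 4.0000]] (det J = -704.0000).
Solving J·Δ = −F gives Δ = (0.3864, 1.1080).
Then the next iterate is (x₁, x₂)₁ = (-1.6136, -1.8920).
Re-evaluating at (-1.6136, -1.8920): F = (-17.897173, -3.939323), so ‖F‖₂ = 18.3256.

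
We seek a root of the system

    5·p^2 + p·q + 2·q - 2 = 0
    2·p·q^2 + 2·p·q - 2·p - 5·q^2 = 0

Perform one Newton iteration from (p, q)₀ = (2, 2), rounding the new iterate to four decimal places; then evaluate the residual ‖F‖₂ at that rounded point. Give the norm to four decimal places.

At (2, 2): F = (26.0000, 0.0000).
Jacobian J = [[10·p + q, p + 2], [2·q^2 + 2·q - 2, 4·p·q + 2·p - 10·q]].
At the point, J = [[22.0000, 4.0000], [10.0000, 0.0000]] (det J = -40.0000).
Solving J·Δ = −F gives Δ = (0.0000, -6.5000).
Then the next iterate is (p, q)₁ = (2.0000, -4.5000).
Re-evaluating at (2.0000, -4.5000): F = (0.0000, -42.2500), so ‖F‖₂ = 42.2500.

42.2500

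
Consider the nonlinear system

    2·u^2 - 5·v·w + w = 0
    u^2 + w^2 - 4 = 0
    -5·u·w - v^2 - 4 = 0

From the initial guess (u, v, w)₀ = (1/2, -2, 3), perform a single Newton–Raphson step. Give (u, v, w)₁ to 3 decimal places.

(0.022, -0.414, 2.205)

At (1/2, -2, 3): F = (33.500, 5.250, -15.500).
Jacobian J = [[4·u, -5·w, -5·v + 1], [2·u, 0, 2·w], [-5·w, -2·v, -5·u]].
At the point, J = [[2.000, -15.000, 11.000], [1.000, 0.000, 6.000], [-15.000, 4.000, -2.500]] (det J = 1308.500).
Solving J·Δ = −F gives Δ = (-0.478, 1.586, -0.795).
Then the next iterate is (u, v, w)₁ = (0.022, -0.414, 2.205).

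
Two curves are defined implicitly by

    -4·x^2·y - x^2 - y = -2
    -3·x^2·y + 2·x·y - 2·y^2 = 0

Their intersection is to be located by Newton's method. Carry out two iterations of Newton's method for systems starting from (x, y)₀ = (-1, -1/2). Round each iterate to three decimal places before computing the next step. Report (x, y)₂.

(-1.400, -0.089)

At (-1, -1/2): F = (3.500, 2.000).
Jacobian J = [[-8·x·y - 2·x, -4·x^2 - 1], [-6·x·y + 2·y, -3·x^2 + 2·x - 4·y]].
At the point, J = [[-2.000, -5.000], [-4.000, -3.000]] (det J = -14.000).
Solving J·Δ = −F gives Δ = (-0.036, 0.714).
Then the next iterate is (x, y)₁ = (-1.036, 0.214).
Round to (-1.036, 0.214) and repeat: F = (-0.20604, -1.22406), J = [[3.84563, -5.29318], [1.75822, -6.14789]].
Δ = (-0.364, -0.303), so (x, y)₂ = (-1.400, -0.089).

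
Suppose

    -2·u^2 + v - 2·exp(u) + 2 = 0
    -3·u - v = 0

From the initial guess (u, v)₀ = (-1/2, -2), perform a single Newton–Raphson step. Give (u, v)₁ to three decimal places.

(0.307, -0.922)

At (-1/2, -2): F = (-1.71306, 3.500).
Jacobian J = [[-4·u - 2·exp(u), 1], [-3, -1]].
At the point, J = [[0.78694, 1.000], [-3.000, -1.000]] (det J = 2.21306).
Solving J·Δ = −F gives Δ = (0.807, 1.078).
Then the next iterate is (u, v)₁ = (0.307, -0.922).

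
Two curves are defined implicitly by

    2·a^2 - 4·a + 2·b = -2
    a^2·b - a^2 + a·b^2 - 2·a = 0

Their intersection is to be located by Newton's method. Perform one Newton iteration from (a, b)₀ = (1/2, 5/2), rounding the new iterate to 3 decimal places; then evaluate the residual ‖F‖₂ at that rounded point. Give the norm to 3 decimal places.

At (1/2, 5/2): F = (5.500, 2.500).
Jacobian J = [[4·a - 4, 2], [2·a·b - 2·a + b^2 - 2, a^2 + 2·a·b]].
At the point, J = [[-2.000, 2.000], [5.750, 2.750]] (det J = -17.000).
Solving J·Δ = −F gives Δ = (0.596, -2.154).
Then the next iterate is (a, b)₁ = (1.096, 0.346).
Re-evaluating at (1.096, 0.346): F = (0.71043, -2.84639), so ‖F‖₂ = 2.934.

2.934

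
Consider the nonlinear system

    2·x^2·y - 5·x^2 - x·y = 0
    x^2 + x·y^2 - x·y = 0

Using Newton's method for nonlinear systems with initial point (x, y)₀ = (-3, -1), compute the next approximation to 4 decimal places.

(-1.6051, -0.7134)

At (-3, -1): F = (-66.0000, 3.0000).
Jacobian J = [[4·x·y - 10·x - y, 2·x^2 - x], [2·x + y^2 - y, 2·x·y - x]].
At the point, J = [[43.0000, 21.0000], [-4.0000, 9.0000]] (det J = 471.0000).
Solving J·Δ = −F gives Δ = (1.3949, 0.2866).
Then the next iterate is (x, y)₁ = (-1.6051, -0.7134).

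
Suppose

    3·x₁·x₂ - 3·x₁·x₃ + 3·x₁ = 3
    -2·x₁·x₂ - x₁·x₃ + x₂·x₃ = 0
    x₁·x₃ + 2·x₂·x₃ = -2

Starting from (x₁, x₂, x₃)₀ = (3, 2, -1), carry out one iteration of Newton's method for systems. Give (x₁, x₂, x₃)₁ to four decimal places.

At (3, 2, -1): F = (33.0000, -11.0000, -5.0000).
Jacobian J = [[3·x₂ - 3·x₃ + 3, 3·x₁, -3·x₁], [-2·x₂ - x₃, -2·x₁ + x₃, -x₁ + x₂], [x₃, 2·x₃, x₁ + 2·x₂]].
At the point, J = [[12.0000, 9.0000, -9.0000], [-3.0000, -7.0000, -1.0000], [-1.0000, -2.0000, 7.0000]] (det J = -405.0000).
Solving J·Δ = −F gives Δ = (-2.0444, -0.7259, 0.2148).
Then the next iterate is (x₁, x₂, x₃)₁ = (0.9556, 1.2741, -0.7852).

(0.9556, 1.2741, -0.7852)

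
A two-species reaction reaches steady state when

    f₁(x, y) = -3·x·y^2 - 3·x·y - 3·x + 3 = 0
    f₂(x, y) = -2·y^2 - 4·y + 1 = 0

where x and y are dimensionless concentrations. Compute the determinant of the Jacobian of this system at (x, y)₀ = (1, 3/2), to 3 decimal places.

142.500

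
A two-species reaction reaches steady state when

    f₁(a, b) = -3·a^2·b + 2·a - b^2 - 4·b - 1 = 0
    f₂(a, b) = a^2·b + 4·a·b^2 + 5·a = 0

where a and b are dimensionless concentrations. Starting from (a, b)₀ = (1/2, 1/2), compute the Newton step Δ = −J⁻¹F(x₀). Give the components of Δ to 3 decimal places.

At (1/2, 1/2): F = (-2.625, 3.125).
Jacobian J = [[-6·a·b + 2, -3·a^2 - 2·b - 4], [2·a·b + 4·b^2 + 5, a^2 + 8·a·b]].
At the point, J = [[0.500, -5.750], [6.500, 2.250]] (det J = 38.500).
Solving J·Δ = −F gives Δ = (-0.313, -0.484).

(-0.313, -0.484)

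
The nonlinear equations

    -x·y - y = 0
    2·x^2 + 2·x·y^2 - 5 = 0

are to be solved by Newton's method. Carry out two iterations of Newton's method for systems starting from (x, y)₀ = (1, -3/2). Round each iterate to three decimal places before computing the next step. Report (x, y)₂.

At (1, -3/2): F = (3.000, 1.500).
Jacobian J = [[-y, -x - 1], [4·x + 2·y^2, 4·x·y]].
At the point, J = [[1.500, -2.000], [8.500, -6.000]] (det J = 8.000).
Solving J·Δ = −F gives Δ = (1.875, 2.906).
Then the next iterate is (x, y)₁ = (2.875, 1.406).
Round to (2.875, 1.406) and repeat: F = (-5.44825, 22.89806), J = [[-1.406, -3.875], [15.45367, 16.169]].
Δ = (-0.017, -1.400), so (x, y)₂ = (2.858, 0.006).

(2.858, 0.006)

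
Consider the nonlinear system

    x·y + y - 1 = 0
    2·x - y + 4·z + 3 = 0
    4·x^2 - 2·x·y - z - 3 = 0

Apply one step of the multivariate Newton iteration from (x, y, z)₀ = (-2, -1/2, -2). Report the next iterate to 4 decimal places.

(-1.4504, -1.2748, -0.3435)

At (-2, -1/2, -2): F = (-0.5000, -8.5000, 13.0000).
Jacobian J = [[y, x + 1, 0], [2, -1, 4], [8·x - 2·y, -2·x, -1]].
At the point, J = [[-0.5000, -1.0000, 0.0000], [2.0000, -1.0000, 4.0000], [-15.0000, 4.0000, -1.0000]] (det J = 65.5000).
Solving J·Δ = −F gives Δ = (0.5496, -0.7748, 1.6565).
Then the next iterate is (x, y, z)₁ = (-1.4504, -1.2748, -0.3435).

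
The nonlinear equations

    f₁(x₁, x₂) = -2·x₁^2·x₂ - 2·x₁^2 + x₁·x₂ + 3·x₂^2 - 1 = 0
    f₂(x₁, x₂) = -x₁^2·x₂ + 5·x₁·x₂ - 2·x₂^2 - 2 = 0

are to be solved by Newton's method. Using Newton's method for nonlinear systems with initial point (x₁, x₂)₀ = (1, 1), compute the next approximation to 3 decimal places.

At (1, 1): F = (-1.000, 0.000).
Jacobian J = [[-4·x₁·x₂ - 4·x₁ + x₂, -2·x₁^2 + x₁ + 6·x₂], [-2·x₁·x₂ + 5·x₂, -x₁^2 + 5·x₁ - 4·x₂]].
At the point, J = [[-7.000, 5.000], [3.000, 0.000]] (det J = -15.000).
Solving J·Δ = −F gives Δ = (0.000, 0.200).
Then the next iterate is (x₁, x₂)₁ = (1.000, 1.200).

(1.000, 1.200)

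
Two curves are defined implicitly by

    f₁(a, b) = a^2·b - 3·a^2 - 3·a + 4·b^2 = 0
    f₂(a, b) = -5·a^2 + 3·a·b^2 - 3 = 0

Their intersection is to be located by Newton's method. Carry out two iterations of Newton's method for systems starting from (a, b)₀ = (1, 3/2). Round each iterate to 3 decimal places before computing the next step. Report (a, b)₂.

(3.859, 2.754)

At (1, 3/2): F = (4.500, -1.250).
Jacobian J = [[2·a·b - 6·a - 3, a^2 + 8·b], [-10·a + 3·b^2, 6·a·b]].
At the point, J = [[-6.000, 13.000], [-3.250, 9.000]] (det J = -11.750).
Solving J·Δ = −F gives Δ = (4.830, 1.883).
Then the next iterate is (a, b)₁ = (5.830, 3.383).
Round to (5.830, 3.383) and repeat: F = (41.30650, 27.22311), J = [[1.46578, 61.05290], [-23.96593, 118.33734]].
Δ = (-1.971, -0.629), so (a, b)₂ = (3.859, 2.754).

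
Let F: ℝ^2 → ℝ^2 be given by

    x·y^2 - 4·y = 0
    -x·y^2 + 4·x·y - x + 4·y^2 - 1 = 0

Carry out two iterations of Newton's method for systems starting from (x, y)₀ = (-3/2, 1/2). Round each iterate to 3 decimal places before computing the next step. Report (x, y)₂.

(-1.834, -0.005)

At (-3/2, 1/2): F = (-2.375, -1.125).
Jacobian J = [[y^2, 2·x·y - 4], [-y^2 + 4·y - 1, -2·x·y + 4·x + 8·y]].
At the point, J = [[0.250, -5.500], [0.750, -0.500]] (det J = 4.000).
Solving J·Δ = −F gives Δ = (1.250, -0.375).
Then the next iterate is (x, y)₁ = (-0.250, 0.125).
Round to (-0.250, 0.125) and repeat: F = (-0.50391, -0.80859), J = [[0.01562, -4.06250], [-0.51562, 0.06250]].
Δ = (-1.584, -0.130), so (x, y)₂ = (-1.834, -0.005).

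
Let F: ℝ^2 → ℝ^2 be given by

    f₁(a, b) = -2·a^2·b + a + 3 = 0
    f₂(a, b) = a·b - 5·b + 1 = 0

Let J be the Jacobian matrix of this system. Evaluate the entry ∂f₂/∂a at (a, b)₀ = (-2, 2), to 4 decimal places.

2.0000

∂f₂/∂a = b.
At (-2, 2) this is 2.0000.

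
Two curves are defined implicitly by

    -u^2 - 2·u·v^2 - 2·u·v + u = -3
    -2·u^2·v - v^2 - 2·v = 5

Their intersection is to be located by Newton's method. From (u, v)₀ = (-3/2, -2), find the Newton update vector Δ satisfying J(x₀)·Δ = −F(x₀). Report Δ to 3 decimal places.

(0.212, 0.583)

At (-3/2, -2): F = (5.250, 4.000).
Jacobian J = [[-2·u - 2·v^2 - 2·v + 1, -4·u·v - 2·u], [-4·u·v, -2·u^2 - 2·v - 2]].
At the point, J = [[0.000, -9.000], [-12.000, -2.500]] (det J = -108.000).
Solving J·Δ = −F gives Δ = (0.212, 0.583).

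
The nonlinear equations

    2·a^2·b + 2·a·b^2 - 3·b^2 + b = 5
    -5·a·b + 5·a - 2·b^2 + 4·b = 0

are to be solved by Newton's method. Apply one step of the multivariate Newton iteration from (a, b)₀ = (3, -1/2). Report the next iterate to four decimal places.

(0.2163, -0.5975)

At (3, -1/2): F = (-13.7500, 20.0000).
Jacobian J = [[4·a·b + 2·b^2, 2·a^2 + 4·a·b - 6·b + 1], [-5·b + 5, -5·a - 4·b + 4]].
At the point, J = [[-5.5000, 16.0000], [7.5000, -9.0000]] (det J = -70.5000).
Solving J·Δ = −F gives Δ = (-2.7837, -0.0975).
Then the next iterate is (a, b)₁ = (0.2163, -0.5975).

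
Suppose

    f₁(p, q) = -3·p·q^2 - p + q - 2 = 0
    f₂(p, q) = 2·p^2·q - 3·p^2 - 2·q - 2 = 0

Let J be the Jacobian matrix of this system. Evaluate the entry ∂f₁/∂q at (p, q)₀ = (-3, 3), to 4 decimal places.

55.0000

∂f₁/∂q = -6·p·q + 1.
At (-3, 3) this is 55.0000.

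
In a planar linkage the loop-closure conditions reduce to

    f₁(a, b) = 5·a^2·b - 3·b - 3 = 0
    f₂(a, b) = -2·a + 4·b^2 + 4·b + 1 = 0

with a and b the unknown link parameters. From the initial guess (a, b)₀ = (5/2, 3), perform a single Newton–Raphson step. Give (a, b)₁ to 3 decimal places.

(2.015, 1.394)

At (5/2, 3): F = (81.750, 44.000).
Jacobian J = [[10·a·b, 5·a^2 - 3], [-2, 8·b + 4]].
At the point, J = [[75.000, 28.250], [-2.000, 28.000]] (det J = 2156.500).
Solving J·Δ = −F gives Δ = (-0.485, -1.606).
Then the next iterate is (a, b)₁ = (2.015, 1.394).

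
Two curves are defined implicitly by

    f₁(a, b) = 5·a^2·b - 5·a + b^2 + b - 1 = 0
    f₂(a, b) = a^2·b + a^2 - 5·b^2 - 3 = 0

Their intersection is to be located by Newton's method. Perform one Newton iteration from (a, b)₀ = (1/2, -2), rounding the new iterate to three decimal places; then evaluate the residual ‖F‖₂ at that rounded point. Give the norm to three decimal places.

7.002

At (1/2, -2): F = (-4.000, -23.250).
Jacobian J = [[10·a·b - 5, 5·a^2 + 2·b + 1], [2·a·b + 2·a, a^2 - 10·b]].
At the point, J = [[-15.000, -1.750], [-1.000, 20.250]] (det J = -305.500).
Solving J·Δ = −F gives Δ = (-0.398, 1.128).
Then the next iterate is (a, b)₁ = (0.102, -0.872).
Re-evaluating at (0.102, -0.872): F = (-1.66698, -6.80059), so ‖F‖₂ = 7.002.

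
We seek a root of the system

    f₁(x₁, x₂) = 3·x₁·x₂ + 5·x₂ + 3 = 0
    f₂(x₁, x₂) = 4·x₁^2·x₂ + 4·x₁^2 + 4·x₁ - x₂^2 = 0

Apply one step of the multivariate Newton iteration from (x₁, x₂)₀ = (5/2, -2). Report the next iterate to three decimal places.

At (5/2, -2): F = (-22.000, -19.000).
Jacobian J = [[3·x₂, 3·x₁ + 5], [8·x₁·x₂ + 8·x₁ + 4, 4·x₁^2 - 2·x₂]].
At the point, J = [[-6.000, 12.500], [-16.000, 29.000]] (det J = 26.000).
Solving J·Δ = −F gives Δ = (15.404, 9.154).
Then the next iterate is (x₁, x₂)₁ = (17.904, 7.154).

(17.904, 7.154)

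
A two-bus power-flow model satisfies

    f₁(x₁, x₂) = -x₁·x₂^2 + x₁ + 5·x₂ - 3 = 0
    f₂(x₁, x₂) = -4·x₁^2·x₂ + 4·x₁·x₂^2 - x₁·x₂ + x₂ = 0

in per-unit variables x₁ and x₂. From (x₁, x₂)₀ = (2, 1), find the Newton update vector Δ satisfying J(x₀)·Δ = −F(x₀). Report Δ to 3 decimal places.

At (2, 1): F = (2.000, -9.000).
Jacobian J = [[-x₂^2 + 1, -2·x₁·x₂ + 5], [-8·x₁·x₂ + 4·x₂^2 - x₂, -4·x₁^2 + 8·x₁·x₂ - x₁ + 1]].
At the point, J = [[0.000, 1.000], [-13.000, -1.000]] (det J = 13.000).
Solving J·Δ = −F gives Δ = (-0.538, -2.000).

(-0.538, -2.000)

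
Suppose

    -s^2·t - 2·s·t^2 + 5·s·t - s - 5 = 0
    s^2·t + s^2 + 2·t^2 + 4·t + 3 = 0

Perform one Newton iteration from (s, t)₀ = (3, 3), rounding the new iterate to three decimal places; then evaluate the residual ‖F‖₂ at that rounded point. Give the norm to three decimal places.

150.993

At (3, 3): F = (-44.000, 69.000).
Jacobian J = [[-2·s·t - 2·t^2 + 5·t - 1, -s^2 - 4·s·t + 5·s], [2·s·t + 2·s, s^2 + 4·t + 4]].
At the point, J = [[-22.000, -30.000], [24.000, 25.000]] (det J = 170.000).
Solving J·Δ = −F gives Δ = (-5.706, 2.718).
Then the next iterate is (s, t)₁ = (-2.706, 5.718).
Re-evaluating at (-2.706, 5.718): F = (55.41995, 140.45517), so ‖F‖₂ = 150.993.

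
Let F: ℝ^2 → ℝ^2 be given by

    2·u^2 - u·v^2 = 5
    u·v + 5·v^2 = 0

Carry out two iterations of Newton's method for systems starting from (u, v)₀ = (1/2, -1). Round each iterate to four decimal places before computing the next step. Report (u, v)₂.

(2.8805, -0.5507)

At (1/2, -1): F = (-5.0000, 4.5000).
Jacobian J = [[4·u - v^2, -2·u·v], [v, u + 10·v]].
At the point, J = [[1.0000, 1.0000], [-1.0000, -9.5000]] (det J = -8.5000).
Solving J·Δ = −F gives Δ = (5.0588, -0.0588).
Then the next iterate is (u, v)₁ = (5.5588, -1.0588).
Round to (5.5588, -1.0588) and repeat: F = (50.568781, -0.280370), J = [[21.114143, 11.771315], [-1.0588, -5.0292]].
Δ = (-2.6783, 0.5081), so (u, v)₂ = (2.8805, -0.5507).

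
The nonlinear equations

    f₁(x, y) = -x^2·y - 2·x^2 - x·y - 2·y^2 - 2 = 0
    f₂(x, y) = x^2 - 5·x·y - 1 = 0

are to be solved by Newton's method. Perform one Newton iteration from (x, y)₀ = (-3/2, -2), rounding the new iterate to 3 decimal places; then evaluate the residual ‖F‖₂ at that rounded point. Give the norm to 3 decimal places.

At (-3/2, -2): F = (-13.000, -13.750).
Jacobian J = [[-2·x·y - 4·x - y, -x^2 - x - 4·y], [2·x - 5·y, -5·x]].
At the point, J = [[2.000, 7.250], [7.000, 7.500]] (det J = -35.750).
Solving J·Δ = −F gives Δ = (0.061, 1.776).
Then the next iterate is (x, y)₁ = (-1.439, -0.224).
Re-evaluating at (-1.439, -0.224): F = (-6.10029, -0.54096), so ‖F‖₂ = 6.124.

6.124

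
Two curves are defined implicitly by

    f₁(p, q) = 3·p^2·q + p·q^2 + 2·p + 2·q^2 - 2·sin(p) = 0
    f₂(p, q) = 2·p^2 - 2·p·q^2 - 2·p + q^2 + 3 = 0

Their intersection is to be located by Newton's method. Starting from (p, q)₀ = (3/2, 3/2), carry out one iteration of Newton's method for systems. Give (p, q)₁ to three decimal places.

At (3/2, 3/2): F = (19.00501, 0.000).
Jacobian J = [[6·p·q + q^2 - 2·cos(p) + 2, 3·p^2 + 2·p·q + 4·q], [4·p - 2·q^2 - 2, -4·p·q + 2·q]].
At the point, J = [[17.60853, 17.250], [-0.500, -6.000]] (det J = -97.02615).
Solving J·Δ = −F gives Δ = (-1.175, 0.098).
Then the next iterate is (p, q)₁ = (0.325, 1.598).

(0.325, 1.598)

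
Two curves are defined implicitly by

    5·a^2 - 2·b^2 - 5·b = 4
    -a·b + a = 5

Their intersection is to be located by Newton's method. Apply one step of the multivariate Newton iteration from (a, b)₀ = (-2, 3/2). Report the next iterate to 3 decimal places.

(-2.791, 3.302)

At (-2, 3/2): F = (4.000, -4.000).
Jacobian J = [[10·a, -4·b - 5], [-b + 1, -a]].
At the point, J = [[-20.000, -11.000], [-0.500, 2.000]] (det J = -45.500).
Solving J·Δ = −F gives Δ = (-0.791, 1.802).
Then the next iterate is (a, b)₁ = (-2.791, 3.302).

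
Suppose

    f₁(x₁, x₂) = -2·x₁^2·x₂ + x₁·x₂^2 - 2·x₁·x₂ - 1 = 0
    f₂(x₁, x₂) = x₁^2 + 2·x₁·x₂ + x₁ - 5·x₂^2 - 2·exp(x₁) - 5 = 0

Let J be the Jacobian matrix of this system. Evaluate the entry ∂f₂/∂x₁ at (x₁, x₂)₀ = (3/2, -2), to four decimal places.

∂f₂/∂x₁ = 2·x₁ + 2·x₂ - 2·exp(x₁) + 1.
At (3/2, -2) this is -8.9634.

-8.9634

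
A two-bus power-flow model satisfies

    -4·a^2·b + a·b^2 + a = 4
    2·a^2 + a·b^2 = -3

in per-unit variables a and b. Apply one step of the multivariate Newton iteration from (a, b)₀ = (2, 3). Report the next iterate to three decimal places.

At (2, 3): F = (-32.000, 29.000).
Jacobian J = [[-8·a·b + b^2 + 1, -4·a^2 + 2·a·b], [4·a + b^2, 2·a·b]].
At the point, J = [[-38.000, -4.000], [17.000, 12.000]] (det J = -388.000).
Solving J·Δ = −F gives Δ = (-0.691, -1.438).
Then the next iterate is (a, b)₁ = (1.309, 1.562).

(1.309, 1.562)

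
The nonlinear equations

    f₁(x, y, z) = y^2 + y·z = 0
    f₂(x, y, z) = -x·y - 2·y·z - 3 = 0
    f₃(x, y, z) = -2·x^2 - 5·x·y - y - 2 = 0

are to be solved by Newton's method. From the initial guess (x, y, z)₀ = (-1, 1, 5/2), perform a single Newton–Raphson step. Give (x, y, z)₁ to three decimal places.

At (-1, 1, 5/2): F = (3.500, -7.000, 0.000).
Jacobian J = [[0, 2·y + z, y], [-y, -x - 2·z, -2·y], [-4·x - 5·y, -5·x - 1, 0]].
At the point, J = [[0.000, 4.500, 1.000], [-1.000, -4.000, -2.000], [-1.000, 4.000, 0.000]] (det J = 1.000).
Solving J·Δ = −F gives Δ = (0.000, 0.000, -3.500).
Then the next iterate is (x, y, z)₁ = (-1.000, 1.000, -1.000).

(-1.000, 1.000, -1.000)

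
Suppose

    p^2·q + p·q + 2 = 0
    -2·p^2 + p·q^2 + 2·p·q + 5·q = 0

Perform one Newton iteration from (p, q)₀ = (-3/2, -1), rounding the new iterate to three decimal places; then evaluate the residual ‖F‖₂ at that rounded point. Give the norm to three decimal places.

56.760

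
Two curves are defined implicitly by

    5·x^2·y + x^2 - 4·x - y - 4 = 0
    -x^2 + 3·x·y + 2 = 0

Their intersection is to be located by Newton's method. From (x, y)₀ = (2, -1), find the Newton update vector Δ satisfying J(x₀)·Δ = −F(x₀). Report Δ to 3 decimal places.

At (2, -1): F = (-27.000, -8.000).
Jacobian J = [[10·x·y + 2·x - 4, 5·x^2 - 1], [-2·x + 3·y, 3·x]].
At the point, J = [[-20.000, 19.000], [-7.000, 6.000]] (det J = 13.000).
Solving J·Δ = −F gives Δ = (0.769, 2.231).

(0.769, 2.231)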